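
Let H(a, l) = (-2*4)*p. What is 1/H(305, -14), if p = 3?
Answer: -1/24 ≈ -0.041667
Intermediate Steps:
H(a, l) = -24 (H(a, l) = -2*4*3 = -8*3 = -24)
1/H(305, -14) = 1/(-24) = -1/24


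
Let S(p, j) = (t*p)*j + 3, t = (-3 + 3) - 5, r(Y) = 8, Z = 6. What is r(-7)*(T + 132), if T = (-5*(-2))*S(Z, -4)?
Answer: 10896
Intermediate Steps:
t = -5 (t = 0 - 5 = -5)
S(p, j) = 3 - 5*j*p (S(p, j) = (-5*p)*j + 3 = -5*j*p + 3 = 3 - 5*j*p)
T = 1230 (T = (-5*(-2))*(3 - 5*(-4)*6) = 10*(3 + 120) = 10*123 = 1230)
r(-7)*(T + 132) = 8*(1230 + 132) = 8*1362 = 10896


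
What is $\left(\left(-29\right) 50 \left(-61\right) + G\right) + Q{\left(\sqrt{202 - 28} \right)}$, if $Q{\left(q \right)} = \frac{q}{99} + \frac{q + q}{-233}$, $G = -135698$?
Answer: $-47248 + \frac{35 \sqrt{174}}{23067} \approx -47248.0$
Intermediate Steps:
$Q{\left(q \right)} = \frac{35 q}{23067}$ ($Q{\left(q \right)} = q \frac{1}{99} + 2 q \left(- \frac{1}{233}\right) = \frac{q}{99} - \frac{2 q}{233} = \frac{35 q}{23067}$)
$\left(\left(-29\right) 50 \left(-61\right) + G\right) + Q{\left(\sqrt{202 - 28} \right)} = \left(\left(-29\right) 50 \left(-61\right) - 135698\right) + \frac{35 \sqrt{202 - 28}}{23067} = \left(\left(-1450\right) \left(-61\right) - 135698\right) + \frac{35 \sqrt{174}}{23067} = \left(88450 - 135698\right) + \frac{35 \sqrt{174}}{23067} = -47248 + \frac{35 \sqrt{174}}{23067}$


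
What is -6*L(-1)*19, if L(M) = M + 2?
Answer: -114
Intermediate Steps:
L(M) = 2 + M
-6*L(-1)*19 = -6*(2 - 1)*19 = -6*1*19 = -6*19 = -114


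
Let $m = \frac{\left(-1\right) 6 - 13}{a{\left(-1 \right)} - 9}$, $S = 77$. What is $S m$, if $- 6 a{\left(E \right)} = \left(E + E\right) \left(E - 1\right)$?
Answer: $\frac{4389}{29} \approx 151.34$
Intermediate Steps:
$a{\left(E \right)} = - \frac{E \left(-1 + E\right)}{3}$ ($a{\left(E \right)} = - \frac{\left(E + E\right) \left(E - 1\right)}{6} = - \frac{2 E \left(-1 + E\right)}{6} = - \frac{E \left(-1 + E\right)}{3}$)
$m = \frac{57}{29}$ ($m = \frac{\left(-1\right) 6 - 13}{\frac{1}{3} \left(-1\right) \left(1 - -1\right) - 9} = \frac{-6 - 13}{\frac{1}{3} \left(-1\right) \left(1 + 1\right) - 9} = - \frac{19}{\frac{1}{3} \left(-1\right) 2 - 9} = - \frac{19}{- \frac{2}{3} - 9} = - \frac{19}{- \frac{29}{3}} = \left(-19\right) \left(- \frac{3}{29}\right) = \frac{57}{29} \approx 1.9655$)
$S m = 77 \cdot \frac{57}{29} = \frac{4389}{29}$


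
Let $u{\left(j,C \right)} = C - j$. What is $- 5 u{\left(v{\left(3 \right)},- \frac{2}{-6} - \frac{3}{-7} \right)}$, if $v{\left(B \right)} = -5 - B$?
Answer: $- \frac{920}{21} \approx -43.81$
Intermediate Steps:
$- 5 u{\left(v{\left(3 \right)},- \frac{2}{-6} - \frac{3}{-7} \right)} = - 5 \left(\left(- \frac{2}{-6} - \frac{3}{-7}\right) - \left(-5 - 3\right)\right) = - 5 \left(\left(\left(-2\right) \left(- \frac{1}{6}\right) - - \frac{3}{7}\right) - \left(-5 - 3\right)\right) = - 5 \left(\left(\frac{1}{3} + \frac{3}{7}\right) - -8\right) = - 5 \left(\frac{16}{21} + 8\right) = \left(-5\right) \frac{184}{21} = - \frac{920}{21}$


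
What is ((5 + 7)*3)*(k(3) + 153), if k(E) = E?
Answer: 5616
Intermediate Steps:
((5 + 7)*3)*(k(3) + 153) = ((5 + 7)*3)*(3 + 153) = (12*3)*156 = 36*156 = 5616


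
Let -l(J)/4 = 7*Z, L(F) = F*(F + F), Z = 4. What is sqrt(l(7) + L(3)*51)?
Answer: sqrt(806) ≈ 28.390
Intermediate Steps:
L(F) = 2*F**2 (L(F) = F*(2*F) = 2*F**2)
l(J) = -112 (l(J) = -28*4 = -4*28 = -112)
sqrt(l(7) + L(3)*51) = sqrt(-112 + (2*3**2)*51) = sqrt(-112 + (2*9)*51) = sqrt(-112 + 18*51) = sqrt(-112 + 918) = sqrt(806)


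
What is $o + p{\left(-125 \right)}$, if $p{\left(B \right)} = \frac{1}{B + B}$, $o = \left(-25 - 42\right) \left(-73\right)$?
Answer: $\frac{1222749}{250} \approx 4891.0$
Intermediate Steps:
$o = 4891$ ($o = \left(-67\right) \left(-73\right) = 4891$)
$p{\left(B \right)} = \frac{1}{2 B}$
$o + p{\left(-125 \right)} = 4891 + \frac{1}{2 \left(-125\right)} = 4891 + \frac{1}{2} \left(- \frac{1}{125}\right) = 4891 - \frac{1}{250} = \frac{1222749}{250}$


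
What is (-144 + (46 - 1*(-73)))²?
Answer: 625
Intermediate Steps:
(-144 + (46 - 1*(-73)))² = (-144 + (46 + 73))² = (-144 + 119)² = (-25)² = 625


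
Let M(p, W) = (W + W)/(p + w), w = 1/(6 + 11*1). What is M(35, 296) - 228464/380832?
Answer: 57758261/3546498 ≈ 16.286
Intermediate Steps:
w = 1/17 (w = 1/(6 + 11) = 1/17 ≈ 0.058824)
M(p, W) = 2*W/(1/17 + p) (M(p, W) = (W + W)/(p + 1/17) = (2*W)/(1/17 + p) = 2*W/(1/17 + p))
M(35, 296) - 228464/380832 = 34*296/(1 + 17*35) - 228464/380832 = 34*296/(1 + 595) - 228464/380832 = 34*296/596 - 1*14279/23802 = 34*296*(1/596) - 14279/23802 = 2516/149 - 14279/23802 = 57758261/3546498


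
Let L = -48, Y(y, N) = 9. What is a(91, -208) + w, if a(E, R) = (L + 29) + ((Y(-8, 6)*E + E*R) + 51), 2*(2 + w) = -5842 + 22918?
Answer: -9541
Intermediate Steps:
w = 8536 (w = -2 + (-5842 + 22918)/2 = -2 + (½)*17076 = -2 + 8538 = 8536)
a(E, R) = 32 + 9*E + E*R (a(E, R) = (-48 + 29) + ((9*E + E*R) + 51) = -19 + (51 + 9*E + E*R) = 32 + 9*E + E*R)
a(91, -208) + w = (32 + 9*91 + 91*(-208)) + 8536 = (32 + 819 - 18928) + 8536 = -18077 + 8536 = -9541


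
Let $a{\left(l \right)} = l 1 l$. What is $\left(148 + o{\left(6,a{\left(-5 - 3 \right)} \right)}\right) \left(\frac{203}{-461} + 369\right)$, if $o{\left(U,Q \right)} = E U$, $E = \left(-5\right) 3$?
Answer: $\frac{9854548}{461} \approx 21376.0$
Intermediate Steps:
$E = -15$
$a{\left(l \right)} = l^{2}$ ($a{\left(l \right)} = l l = l^{2}$)
$o{\left(U,Q \right)} = - 15 U$
$\left(148 + o{\left(6,a{\left(-5 - 3 \right)} \right)}\right) \left(\frac{203}{-461} + 369\right) = \left(148 - 90\right) \left(\frac{203}{-461} + 369\right) = \left(148 - 90\right) \left(203 \left(- \frac{1}{461}\right) + 369\right) = 58 \left(- \frac{203}{461} + 369\right) = 58 \cdot \frac{169906}{461} = \frac{9854548}{461}$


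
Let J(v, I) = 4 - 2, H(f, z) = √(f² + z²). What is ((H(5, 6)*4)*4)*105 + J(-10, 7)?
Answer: 2 + 1680*√61 ≈ 13123.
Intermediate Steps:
J(v, I) = 2
((H(5, 6)*4)*4)*105 + J(-10, 7) = ((√(5² + 6²)*4)*4)*105 + 2 = ((√(25 + 36)*4)*4)*105 + 2 = ((√61*4)*4)*105 + 2 = ((4*√61)*4)*105 + 2 = (16*√61)*105 + 2 = 1680*√61 + 2 = 2 + 1680*√61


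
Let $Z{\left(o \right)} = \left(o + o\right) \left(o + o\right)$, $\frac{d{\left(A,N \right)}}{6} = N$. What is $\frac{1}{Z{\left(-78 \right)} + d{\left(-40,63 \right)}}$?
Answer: $\frac{1}{24714} \approx 4.0463 \cdot 10^{-5}$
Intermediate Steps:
$d{\left(A,N \right)} = 6 N$
$Z{\left(o \right)} = 4 o^{2}$ ($Z{\left(o \right)} = 2 o 2 o = 4 o^{2}$)
$\frac{1}{Z{\left(-78 \right)} + d{\left(-40,63 \right)}} = \frac{1}{4 \left(-78\right)^{2} + 6 \cdot 63} = \frac{1}{4 \cdot 6084 + 378} = \frac{1}{24336 + 378} = \frac{1}{24714}$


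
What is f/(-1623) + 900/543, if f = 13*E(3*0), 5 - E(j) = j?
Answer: 475135/293763 ≈ 1.6174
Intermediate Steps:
E(j) = 5 - j
f = 65 (f = 13*(5 - 3*0) = 13*(5 - 1*0) = 13*(5 + 0) = 13*5 = 65)
f/(-1623) + 900/543 = 65/(-1623) + 900/543 = 65*(-1/1623) + 900*(1/543) = -65/1623 + 300/181 = 475135/293763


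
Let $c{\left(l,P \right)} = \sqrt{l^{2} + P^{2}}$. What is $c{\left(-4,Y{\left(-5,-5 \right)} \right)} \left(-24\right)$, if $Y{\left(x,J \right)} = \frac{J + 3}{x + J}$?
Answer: $- \frac{24 \sqrt{401}}{5} \approx -96.12$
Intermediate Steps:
$Y{\left(x,J \right)} = \frac{3 + J}{J + x}$
$c{\left(l,P \right)} = \sqrt{P^{2} + l^{2}}$
$c{\left(-4,Y{\left(-5,-5 \right)} \right)} \left(-24\right) = \sqrt{\left(\frac{3 - 5}{-5 - 5}\right)^{2} + \left(-4\right)^{2}} \left(-24\right) = \sqrt{\left(\frac{1}{-10} \left(-2\right)\right)^{2} + 16} \left(-24\right) = \sqrt{\left(\left(- \frac{1}{10}\right) \left(-2\right)\right)^{2} + 16} \left(-24\right) = \sqrt{\left(\frac{1}{5}\right)^{2} + 16} \left(-24\right) = \sqrt{\frac{1}{25} + 16} \left(-24\right) = \sqrt{\frac{401}{25}} \left(-24\right) = \frac{\sqrt{401}}{5} \left(-24\right) = - \frac{24 \sqrt{401}}{5}$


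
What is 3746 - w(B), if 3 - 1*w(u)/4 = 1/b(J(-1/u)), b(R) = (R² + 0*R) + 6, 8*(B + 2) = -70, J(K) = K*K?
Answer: 38304724356/10256531 ≈ 3734.7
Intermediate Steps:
J(K) = K²
B = -43/4 (B = -2 + (⅛)*(-70) = -2 - 35/4 = -43/4 ≈ -10.750)
b(R) = 6 + R² (b(R) = (R² + 0) + 6 = R² + 6 = 6 + R²)
w(u) = 12 - 4/(6 + u⁻⁴) (w(u) = 12 - 4/(6 + ((-1/u)²)²) = 12 - 4/(6 + (u⁻²)²) = 12 - 4/(6 + u⁻⁴))
3746 - w(B) = 3746 - 4*(3 + 17*(-43/4)⁴)/(1 + 6*(-43/4)⁴) = 3746 - 4*(3 + 17*(3418801/256))/(1 + 6*(3418801/256)) = 3746 - 4*(3 + 58119617/256)/(1 + 10256403/128) = 3746 - 4*58120385/(10256531/128*256) = 3746 - 4*128*58120385/(10256531*256) = 3746 - 1*116240770/10256531 = 3746 - 116240770/10256531 = 38304724356/10256531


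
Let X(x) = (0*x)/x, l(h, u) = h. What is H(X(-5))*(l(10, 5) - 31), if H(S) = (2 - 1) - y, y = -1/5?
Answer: -126/5 ≈ -25.200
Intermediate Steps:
y = -⅕ (y = -1*⅕ = -⅕ ≈ -0.20000)
X(x) = 0 (X(x) = 0/x = 0)
H(S) = 6/5 (H(S) = (2 - 1) - 1*(-⅕) = 1 + ⅕ = 6/5)
H(X(-5))*(l(10, 5) - 31) = 6*(10 - 31)/5 = (6/5)*(-21) = -126/5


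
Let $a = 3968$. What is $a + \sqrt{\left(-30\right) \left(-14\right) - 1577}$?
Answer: $3968 + i \sqrt{1157} \approx 3968.0 + 34.015 i$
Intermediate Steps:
$a + \sqrt{\left(-30\right) \left(-14\right) - 1577} = 3968 + \sqrt{\left(-30\right) \left(-14\right) - 1577} = 3968 + \sqrt{420 - 1577} = 3968 + \sqrt{-1157} = 3968 + i \sqrt{1157}$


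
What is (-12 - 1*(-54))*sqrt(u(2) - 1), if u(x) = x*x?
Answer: 42*sqrt(3) ≈ 72.746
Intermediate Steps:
u(x) = x**2
(-12 - 1*(-54))*sqrt(u(2) - 1) = (-12 - 1*(-54))*sqrt(2**2 - 1) = (-12 + 54)*sqrt(4 - 1) = 42*sqrt(3)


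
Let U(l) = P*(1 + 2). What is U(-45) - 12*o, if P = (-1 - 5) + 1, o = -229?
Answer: 2733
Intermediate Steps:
P = -5 (P = -6 + 1 = -5)
U(l) = -15 (U(l) = -5*(1 + 2) = -5*3 = -15)
U(-45) - 12*o = -15 - 12*(-229) = -15 + 2748 = 2733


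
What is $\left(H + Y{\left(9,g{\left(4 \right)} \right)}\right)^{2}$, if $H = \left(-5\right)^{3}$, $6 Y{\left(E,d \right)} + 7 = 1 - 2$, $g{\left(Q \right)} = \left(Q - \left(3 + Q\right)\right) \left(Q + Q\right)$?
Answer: $\frac{143641}{9} \approx 15960.0$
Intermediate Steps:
$g{\left(Q \right)} = - 6 Q$ ($g{\left(Q \right)} = - 3 \cdot 2 Q = - 6 Q$)
$Y{\left(E,d \right)} = - \frac{4}{3}$ ($Y{\left(E,d \right)} = - \frac{7}{6} + \frac{1 - 2}{6} = - \frac{7}{6} + \frac{1}{6} \left(-1\right) = - \frac{7}{6} - \frac{1}{6} = - \frac{4}{3}$)
$H = -125$
$\left(H + Y{\left(9,g{\left(4 \right)} \right)}\right)^{2} = \left(-125 - \frac{4}{3}\right)^{2} = \left(- \frac{379}{3}\right)^{2} = \frac{143641}{9}$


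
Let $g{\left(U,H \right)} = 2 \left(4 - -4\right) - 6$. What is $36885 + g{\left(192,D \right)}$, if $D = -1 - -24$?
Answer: $36895$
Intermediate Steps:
$D = 23$ ($D = -1 + 24 = 23$)
$g{\left(U,H \right)} = 10$ ($g{\left(U,H \right)} = 2 \left(4 + 4\right) - 6 = 2 \cdot 8 - 6 = 16 - 6 = 10$)
$36885 + g{\left(192,D \right)} = 36885 + 10 = 36895$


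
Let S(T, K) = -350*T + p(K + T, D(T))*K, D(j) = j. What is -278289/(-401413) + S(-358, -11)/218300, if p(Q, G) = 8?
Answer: 750082522/592084175 ≈ 1.2669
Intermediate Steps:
S(T, K) = -350*T + 8*K
-278289/(-401413) + S(-358, -11)/218300 = -278289/(-401413) + (-350*(-358) + 8*(-11))/218300 = -278289*(-1/401413) + (125300 - 88)*(1/218300) = 278289/401413 + 125212*(1/218300) = 278289/401413 + 31303/54575 = 750082522/592084175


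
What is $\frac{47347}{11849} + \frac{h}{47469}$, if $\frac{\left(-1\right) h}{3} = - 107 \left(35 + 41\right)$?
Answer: $\frac{845527649}{187486727} \approx 4.5098$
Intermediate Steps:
$h = 24396$ ($h = - 3 \left(- 107 \left(35 + 41\right)\right) = - 3 \left(\left(-107\right) 76\right) = \left(-3\right) \left(-8132\right) = 24396$)
$\frac{47347}{11849} + \frac{h}{47469} = \frac{47347}{11849} + \frac{24396}{47469} = 47347 \cdot \frac{1}{11849} + 24396 \cdot \frac{1}{47469} = \frac{47347}{11849} + \frac{8132}{15823} = \frac{845527649}{187486727}$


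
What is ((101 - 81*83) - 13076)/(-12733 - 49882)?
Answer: 2814/8945 ≈ 0.31459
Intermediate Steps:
((101 - 81*83) - 13076)/(-12733 - 49882) = ((101 - 6723) - 13076)/(-62615) = (-6622 - 13076)*(-1/62615) = -19698*(-1/62615) = 2814/8945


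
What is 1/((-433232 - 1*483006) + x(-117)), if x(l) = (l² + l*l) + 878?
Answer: -1/887982 ≈ -1.1261e-6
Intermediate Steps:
x(l) = 878 + 2*l² (x(l) = (l² + l²) + 878 = 2*l² + 878 = 878 + 2*l²)
1/((-433232 - 1*483006) + x(-117)) = 1/((-433232 - 1*483006) + (878 + 2*(-117)²)) = 1/((-433232 - 483006) + (878 + 2*13689)) = 1/(-916238 + (878 + 27378)) = 1/(-916238 + 28256) = 1/(-887982) = -1/887982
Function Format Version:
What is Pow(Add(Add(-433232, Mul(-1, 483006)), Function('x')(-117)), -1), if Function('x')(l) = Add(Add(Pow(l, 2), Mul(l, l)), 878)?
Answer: Rational(-1, 887982) ≈ -1.1261e-6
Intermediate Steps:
Function('x')(l) = Add(878, Mul(2, Pow(l, 2))) (Function('x')(l) = Add(Add(Pow(l, 2), Pow(l, 2)), 878) = Add(Mul(2, Pow(l, 2)), 878) = Add(878, Mul(2, Pow(l, 2))))
Pow(Add(Add(-433232, Mul(-1, 483006)), Function('x')(-117)), -1) = Pow(Add(Add(-433232, Mul(-1, 483006)), Add(878, Mul(2, Pow(-117, 2)))), -1) = Pow(Add(Add(-433232, -483006), Add(878, Mul(2, 13689))), -1) = Pow(Add(-916238, Add(878, 27378)), -1) = Pow(Add(-916238, 28256), -1) = Pow(-887982, -1) = Rational(-1, 887982)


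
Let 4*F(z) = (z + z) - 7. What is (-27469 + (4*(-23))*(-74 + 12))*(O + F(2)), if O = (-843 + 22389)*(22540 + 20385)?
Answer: -80518490007705/4 ≈ -2.0130e+13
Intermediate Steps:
O = 924862050 (O = 21546*42925 = 924862050)
F(z) = -7/4 + z/2 (F(z) = ((z + z) - 7)/4 = (2*z - 7)/4 = (-7 + 2*z)/4 = -7/4 + z/2)
(-27469 + (4*(-23))*(-74 + 12))*(O + F(2)) = (-27469 + (4*(-23))*(-74 + 12))*(924862050 + (-7/4 + (1/2)*2)) = (-27469 - 92*(-62))*(924862050 + (-7/4 + 1)) = (-27469 + 5704)*(924862050 - 3/4) = -21765*3699448197/4 = -80518490007705/4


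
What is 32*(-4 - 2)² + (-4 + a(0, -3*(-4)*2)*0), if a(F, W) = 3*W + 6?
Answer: 1148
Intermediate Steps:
a(F, W) = 6 + 3*W
32*(-4 - 2)² + (-4 + a(0, -3*(-4)*2)*0) = 32*(-4 - 2)² + (-4 + (6 + 3*(-3*(-4)*2))*0) = 32*(-6)² + (-4 + (6 + 3*(12*2))*0) = 32*36 + (-4 + (6 + 3*24)*0) = 1152 + (-4 + (6 + 72)*0) = 1152 + (-4 + 78*0) = 1152 + (-4 + 0) = 1152 - 4 = 1148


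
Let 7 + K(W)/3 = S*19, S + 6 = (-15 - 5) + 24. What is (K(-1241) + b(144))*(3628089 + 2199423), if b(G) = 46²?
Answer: 11544301272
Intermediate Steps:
S = -2 (S = -6 + ((-15 - 5) + 24) = -6 + (-20 + 24) = -6 + 4 = -2)
b(G) = 2116
K(W) = -135 (K(W) = -21 + 3*(-2*19) = -21 + 3*(-38) = -21 - 114 = -135)
(K(-1241) + b(144))*(3628089 + 2199423) = (-135 + 2116)*(3628089 + 2199423) = 1981*5827512 = 11544301272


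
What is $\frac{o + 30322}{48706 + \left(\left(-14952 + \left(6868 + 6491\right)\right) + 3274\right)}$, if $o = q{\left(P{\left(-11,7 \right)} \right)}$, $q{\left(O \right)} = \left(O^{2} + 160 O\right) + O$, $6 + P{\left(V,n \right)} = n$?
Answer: $\frac{30484}{50387} \approx 0.605$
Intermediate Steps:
$P{\left(V,n \right)} = -6 + n$
$q{\left(O \right)} = O^{2} + 161 O$
$o = 162$ ($o = \left(-6 + 7\right) \left(161 + \left(-6 + 7\right)\right) = 1 \left(161 + 1\right) = 1 \cdot 162 = 162$)
$\frac{o + 30322}{48706 + \left(\left(-14952 + \left(6868 + 6491\right)\right) + 3274\right)} = \frac{162 + 30322}{48706 + \left(\left(-14952 + \left(6868 + 6491\right)\right) + 3274\right)} = \frac{30484}{48706 + \left(\left(-14952 + 13359\right) + 3274\right)} = \frac{30484}{48706 + \left(-1593 + 3274\right)} = \frac{30484}{48706 + 1681} = \frac{30484}{50387}$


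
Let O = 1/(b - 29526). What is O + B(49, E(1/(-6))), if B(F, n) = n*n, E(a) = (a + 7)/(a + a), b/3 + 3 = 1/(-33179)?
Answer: 411820494823/979941768 ≈ 420.25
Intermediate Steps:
b = -298614/33179 (b = -9 + 3/(-33179) = -9 + 3*(-1/33179) = -9 - 3/33179 = -298614/33179 ≈ -9.0001)
O = -33179/979941768 (O = 1/(-298614/33179 - 29526) = 1/(-979941768/33179) = -33179/979941768 ≈ -3.3858e-5)
E(a) = (7 + a)/(2*a) (E(a) = (7 + a)/((2*a)) = (7 + a)*(1/(2*a)) = (7 + a)/(2*a))
B(F, n) = n**2
O + B(49, E(1/(-6))) = -33179/979941768 + ((7 + 1/(-6))/(2*(1/(-6))))**2 = -33179/979941768 + ((7 - 1/6)/(2*(-1/6)))**2 = -33179/979941768 + ((1/2)*(-6)*(41/6))**2 = -33179/979941768 + (-41/2)**2 = -33179/979941768 + 1681/4 = 411820494823/979941768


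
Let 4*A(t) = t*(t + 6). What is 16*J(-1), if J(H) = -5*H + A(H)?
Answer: 60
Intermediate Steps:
A(t) = t*(6 + t)/4 (A(t) = (t*(t + 6))/4 = (t*(6 + t))/4 = t*(6 + t)/4)
J(H) = -5*H + H*(6 + H)/4
16*J(-1) = 16*((1/4)*(-1)*(-14 - 1)) = 16*((1/4)*(-1)*(-15)) = 16*(15/4) = 60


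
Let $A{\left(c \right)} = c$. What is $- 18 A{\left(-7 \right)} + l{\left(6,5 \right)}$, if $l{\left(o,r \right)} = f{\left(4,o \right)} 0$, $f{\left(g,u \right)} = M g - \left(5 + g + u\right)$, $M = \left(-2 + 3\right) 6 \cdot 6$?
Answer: $126$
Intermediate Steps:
$M = 36$ ($M = 1 \cdot 36 = 36$)
$f{\left(g,u \right)} = -5 - u + 35 g$ ($f{\left(g,u \right)} = 36 g - \left(5 + g + u\right) = -5 - u + 35 g$)
$l{\left(o,r \right)} = 0$ ($l{\left(o,r \right)} = \left(-5 - o + 35 \cdot 4\right) 0 = \left(-5 - o + 140\right) 0 = \left(135 - o\right) 0 = 0$)
$- 18 A{\left(-7 \right)} + l{\left(6,5 \right)} = \left(-18\right) \left(-7\right) + 0 = 126 + 0 = 126$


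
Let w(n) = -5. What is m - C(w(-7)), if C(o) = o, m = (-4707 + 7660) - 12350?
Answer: -9392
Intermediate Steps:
m = -9397 (m = 2953 - 12350 = -9397)
m - C(w(-7)) = -9397 - 1*(-5) = -9397 + 5 = -9392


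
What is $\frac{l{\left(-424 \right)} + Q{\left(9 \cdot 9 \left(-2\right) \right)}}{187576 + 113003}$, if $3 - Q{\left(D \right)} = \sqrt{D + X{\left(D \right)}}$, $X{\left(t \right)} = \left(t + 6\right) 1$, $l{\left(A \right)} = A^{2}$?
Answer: $\frac{179779}{300579} - \frac{i \sqrt{318}}{300579} \approx 0.59811 - 5.9327 \cdot 10^{-5} i$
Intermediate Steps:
$X{\left(t \right)} = 6 + t$ ($X{\left(t \right)} = \left(6 + t\right) 1 = 6 + t$)
$Q{\left(D \right)} = 3 - \sqrt{6 + 2 D}$ ($Q{\left(D \right)} = 3 - \sqrt{D + \left(6 + D\right)} = 3 - \sqrt{6 + 2 D}$)
$\frac{l{\left(-424 \right)} + Q{\left(9 \cdot 9 \left(-2\right) \right)}}{187576 + 113003} = \frac{\left(-424\right)^{2} + \left(3 - \sqrt{6 + 2 \cdot 9 \cdot 9 \left(-2\right)}\right)}{187576 + 113003} = \frac{179776 + \left(3 - \sqrt{6 + 2 \cdot 81 \left(-2\right)}\right)}{300579} = \left(179776 + \left(3 - \sqrt{6 + 2 \left(-162\right)}\right)\right) \frac{1}{300579} = \left(179776 + \left(3 - \sqrt{6 - 324}\right)\right) \frac{1}{300579} = \left(179776 + \left(3 - \sqrt{-318}\right)\right) \frac{1}{300579} = \left(179776 + \left(3 - i \sqrt{318}\right)\right) \frac{1}{300579} = \left(179779 - i \sqrt{318}\right) \frac{1}{300579} = \frac{179779}{300579} - \frac{i \sqrt{318}}{300579}$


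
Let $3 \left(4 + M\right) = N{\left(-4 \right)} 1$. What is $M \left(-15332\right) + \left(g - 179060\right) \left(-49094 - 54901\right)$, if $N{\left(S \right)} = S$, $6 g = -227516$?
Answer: $\frac{67694542622}{3} \approx 2.2565 \cdot 10^{10}$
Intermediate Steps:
$g = - \frac{113758}{3}$ ($g = \frac{1}{6} \left(-227516\right) = - \frac{113758}{3} \approx -37919.0$)
$M = - \frac{16}{3}$ ($M = -4 + \frac{\left(-4\right) 1}{3} = -4 + \frac{1}{3} \left(-4\right) = -4 - \frac{4}{3} = - \frac{16}{3} \approx -5.3333$)
$M \left(-15332\right) + \left(g - 179060\right) \left(-49094 - 54901\right) = \left(- \frac{16}{3}\right) \left(-15332\right) + \left(- \frac{113758}{3} - 179060\right) \left(-49094 - 54901\right) = \frac{245312}{3} - -22564765770 = \frac{245312}{3} + 22564765770 = \frac{67694542622}{3}$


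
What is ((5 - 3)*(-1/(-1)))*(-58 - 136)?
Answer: -388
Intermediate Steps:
((5 - 3)*(-1/(-1)))*(-58 - 136) = (2*(-1*(-1)))*(-194) = (2*1)*(-194) = 2*(-194) = -388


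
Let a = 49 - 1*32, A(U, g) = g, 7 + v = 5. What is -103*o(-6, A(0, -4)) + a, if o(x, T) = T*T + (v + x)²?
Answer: -8223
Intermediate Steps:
v = -2 (v = -7 + 5 = -2)
o(x, T) = T² + (-2 + x)² (o(x, T) = T*T + (-2 + x)² = T² + (-2 + x)²)
a = 17 (a = 49 - 32 = 17)
-103*o(-6, A(0, -4)) + a = -103*((-4)² + (-2 - 6)²) + 17 = -103*(16 + (-8)²) + 17 = -103*(16 + 64) + 17 = -103*80 + 17 = -8240 + 17 = -8223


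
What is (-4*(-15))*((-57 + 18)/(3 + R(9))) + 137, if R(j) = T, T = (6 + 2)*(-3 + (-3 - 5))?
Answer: 2797/17 ≈ 164.53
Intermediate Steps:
T = -88 (T = 8*(-3 - 8) = 8*(-11) = -88)
R(j) = -88
(-4*(-15))*((-57 + 18)/(3 + R(9))) + 137 = (-4*(-15))*((-57 + 18)/(3 - 88)) + 137 = 60*(-39/(-85)) + 137 = 60*(-39*(-1/85)) + 137 = 60*(39/85) + 137 = 468/17 + 137 = 2797/17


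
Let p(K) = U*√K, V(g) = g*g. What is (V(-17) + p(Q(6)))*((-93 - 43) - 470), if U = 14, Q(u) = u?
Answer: -175134 - 8484*√6 ≈ -1.9592e+5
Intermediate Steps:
V(g) = g²
p(K) = 14*√K
(V(-17) + p(Q(6)))*((-93 - 43) - 470) = ((-17)² + 14*√6)*((-93 - 43) - 470) = (289 + 14*√6)*(-136 - 470) = (289 + 14*√6)*(-606) = -175134 - 8484*√6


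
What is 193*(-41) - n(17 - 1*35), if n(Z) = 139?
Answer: -8052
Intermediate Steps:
193*(-41) - n(17 - 1*35) = 193*(-41) - 1*139 = -7913 - 139 = -8052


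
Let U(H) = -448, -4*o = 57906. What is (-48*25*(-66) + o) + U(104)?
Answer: 128551/2 ≈ 64276.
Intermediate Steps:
o = -28953/2 (o = -¼*57906 = -28953/2 ≈ -14477.)
(-48*25*(-66) + o) + U(104) = (-48*25*(-66) - 28953/2) - 448 = (-1200*(-66) - 28953/2) - 448 = (79200 - 28953/2) - 448 = 129447/2 - 448 = 128551/2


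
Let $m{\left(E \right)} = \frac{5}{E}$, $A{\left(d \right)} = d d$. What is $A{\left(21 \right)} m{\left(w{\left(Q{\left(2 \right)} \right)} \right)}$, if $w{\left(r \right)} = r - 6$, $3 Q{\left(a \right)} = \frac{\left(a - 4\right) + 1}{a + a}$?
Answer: $- \frac{26460}{73} \approx -362.47$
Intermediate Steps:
$A{\left(d \right)} = d^{2}$
$Q{\left(a \right)} = \frac{-3 + a}{6 a}$ ($Q{\left(a \right)} = \frac{\left(\left(a - 4\right) + 1\right) \frac{1}{a + a}}{3} = \frac{\left(\left(a - 4\right) + 1\right) \frac{1}{2 a}}{3} = \frac{\left(\left(-4 + a\right) + 1\right) \frac{1}{2 a}}{3} = \frac{\left(-3 + a\right) \frac{1}{2 a}}{3} = \frac{\frac{1}{2} \frac{1}{a} \left(-3 + a\right)}{3} = \frac{-3 + a}{6 a}$)
$w{\left(r \right)} = -6 + r$ ($w{\left(r \right)} = r - 6 = -6 + r$)
$A{\left(21 \right)} m{\left(w{\left(Q{\left(2 \right)} \right)} \right)} = 21^{2} \frac{5}{-6 + \frac{-3 + 2}{6 \cdot 2}} = 441 \frac{5}{-6 + \frac{1}{6} \cdot \frac{1}{2} \left(-1\right)} = 441 \frac{5}{-6 - \frac{1}{12}} = 441 \frac{5}{- \frac{73}{12}} = 441 \cdot 5 \left(- \frac{12}{73}\right) = 441 \left(- \frac{60}{73}\right) = - \frac{26460}{73}$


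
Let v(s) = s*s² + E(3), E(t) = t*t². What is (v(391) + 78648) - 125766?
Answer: 59729380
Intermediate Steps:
E(t) = t³
v(s) = 27 + s³ (v(s) = s*s² + 3³ = s³ + 27 = 27 + s³)
(v(391) + 78648) - 125766 = ((27 + 391³) + 78648) - 125766 = ((27 + 59776471) + 78648) - 125766 = (59776498 + 78648) - 125766 = 59855146 - 125766 = 59729380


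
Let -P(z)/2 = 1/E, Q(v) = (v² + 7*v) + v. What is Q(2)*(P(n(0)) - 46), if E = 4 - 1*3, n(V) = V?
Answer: -960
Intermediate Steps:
E = 1 (E = 4 - 3 = 1)
Q(v) = v² + 8*v
P(z) = -2 (P(z) = -2/1 = -2*1 = -2)
Q(2)*(P(n(0)) - 46) = (2*(8 + 2))*(-2 - 46) = (2*10)*(-48) = 20*(-48) = -960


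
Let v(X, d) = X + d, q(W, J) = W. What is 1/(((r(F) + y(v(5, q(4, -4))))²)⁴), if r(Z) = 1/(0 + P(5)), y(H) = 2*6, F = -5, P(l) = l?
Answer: 390625/191707312997281 ≈ 2.0376e-9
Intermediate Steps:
y(H) = 12
r(Z) = ⅕ (r(Z) = 1/(0 + 5) = 1/5 = ⅕)
1/(((r(F) + y(v(5, q(4, -4))))²)⁴) = 1/(((⅕ + 12)²)⁴) = 1/(((61/5)²)⁴) = 1/((3721/25)⁴) = 1/(191707312997281/390625) = 390625/191707312997281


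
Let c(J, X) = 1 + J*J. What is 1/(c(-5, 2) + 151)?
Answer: 1/177 ≈ 0.0056497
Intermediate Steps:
c(J, X) = 1 + J**2
1/(c(-5, 2) + 151) = 1/((1 + (-5)**2) + 151) = 1/((1 + 25) + 151) = 1/(26 + 151) = 1/177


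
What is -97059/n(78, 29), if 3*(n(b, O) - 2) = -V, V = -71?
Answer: -291177/77 ≈ -3781.5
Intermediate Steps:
n(b, O) = 77/3 (n(b, O) = 2 + (-1*(-71))/3 = 2 + (⅓)*71 = 2 + 71/3 = 77/3)
-97059/n(78, 29) = -97059/77/3 = -97059*3/77 = -291177/77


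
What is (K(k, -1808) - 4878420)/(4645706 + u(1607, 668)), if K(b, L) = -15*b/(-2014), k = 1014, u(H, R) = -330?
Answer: -4912561335/4677893632 ≈ -1.0502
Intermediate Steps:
K(b, L) = 15*b/2014 (K(b, L) = -15*b*(-1/2014) = 15*b/2014)
(K(k, -1808) - 4878420)/(4645706 + u(1607, 668)) = ((15/2014)*1014 - 4878420)/(4645706 - 330) = (7605/1007 - 4878420)/4645376 = -4912561335/1007*1/4645376 = -4912561335/4677893632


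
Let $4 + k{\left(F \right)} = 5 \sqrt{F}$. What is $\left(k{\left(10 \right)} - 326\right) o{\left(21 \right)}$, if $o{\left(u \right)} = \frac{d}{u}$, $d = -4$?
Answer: $\frac{440}{7} - \frac{20 \sqrt{10}}{21} \approx 59.845$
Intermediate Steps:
$k{\left(F \right)} = -4 + 5 \sqrt{F}$
$o{\left(u \right)} = - \frac{4}{u}$
$\left(k{\left(10 \right)} - 326\right) o{\left(21 \right)} = \left(\left(-4 + 5 \sqrt{10}\right) - 326\right) \left(- \frac{4}{21}\right) = \left(-330 + 5 \sqrt{10}\right) \left(\left(-4\right) \frac{1}{21}\right) = \left(-330 + 5 \sqrt{10}\right) \left(- \frac{4}{21}\right) = \frac{440}{7} - \frac{20 \sqrt{10}}{21}$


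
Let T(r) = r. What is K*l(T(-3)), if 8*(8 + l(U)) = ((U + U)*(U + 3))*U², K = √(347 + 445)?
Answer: -48*√22 ≈ -225.14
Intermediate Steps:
K = 6*√22 (K = √792 = 6*√22 ≈ 28.142)
l(U) = -8 + U³*(3 + U)/4 (l(U) = -8 + (((U + U)*(U + 3))*U²)/8 = -8 + (((2*U)*(3 + U))*U²)/8 = -8 + ((2*U*(3 + U))*U²)/8 = -8 + (2*U³*(3 + U))/8 = -8 + U³*(3 + U)/4)
K*l(T(-3)) = (6*√22)*(-8 + (¼)*(-3)⁴ + (¾)*(-3)³) = (6*√22)*(-8 + (¼)*81 + (¾)*(-27)) = (6*√22)*(-8 + 81/4 - 81/4) = (6*√22)*(-8) = -48*√22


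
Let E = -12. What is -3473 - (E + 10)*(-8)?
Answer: -3489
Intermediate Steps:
-3473 - (E + 10)*(-8) = -3473 - (-12 + 10)*(-8) = -3473 - (-2)*(-8) = -3473 - 1*16 = -3473 - 16 = -3489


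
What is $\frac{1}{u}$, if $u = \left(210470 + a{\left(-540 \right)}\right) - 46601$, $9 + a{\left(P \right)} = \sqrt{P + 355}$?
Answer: $\frac{32772}{5370019957} - \frac{i \sqrt{185}}{26850099785} \approx 6.1028 \cdot 10^{-6} - 5.0657 \cdot 10^{-10} i$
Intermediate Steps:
$a{\left(P \right)} = -9 + \sqrt{355 + P}$ ($a{\left(P \right)} = -9 + \sqrt{P + 355} = -9 + \sqrt{355 + P}$)
$u = 163860 + i \sqrt{185}$ ($u = \left(210470 - \left(9 - \sqrt{355 - 540}\right)\right) - 46601 = \left(210470 - \left(9 - \sqrt{-185}\right)\right) - 46601 = \left(210470 - \left(9 - i \sqrt{185}\right)\right) - 46601 = \left(210461 + i \sqrt{185}\right) - 46601 = 163860 + i \sqrt{185} \approx 1.6386 \cdot 10^{5} + 13.601 i$)
$\frac{1}{u} = \frac{1}{163860 + i \sqrt{185}}$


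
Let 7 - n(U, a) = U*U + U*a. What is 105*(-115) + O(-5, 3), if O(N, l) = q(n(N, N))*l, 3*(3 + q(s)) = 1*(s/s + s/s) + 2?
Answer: -12080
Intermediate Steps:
n(U, a) = 7 - U² - U*a (n(U, a) = 7 - (U*U + U*a) = 7 - (U² + U*a) = 7 + (-U² - U*a) = 7 - U² - U*a)
q(s) = -5/3 (q(s) = -3 + (1*(s/s + s/s) + 2)/3 = -3 + (1*(1 + 1) + 2)/3 = -3 + (1*2 + 2)/3 = -3 + (2 + 2)/3 = -3 + (⅓)*4 = -3 + 4/3 = -5/3)
O(N, l) = -5*l/3
105*(-115) + O(-5, 3) = 105*(-115) - 5/3*3 = -12075 - 5 = -12080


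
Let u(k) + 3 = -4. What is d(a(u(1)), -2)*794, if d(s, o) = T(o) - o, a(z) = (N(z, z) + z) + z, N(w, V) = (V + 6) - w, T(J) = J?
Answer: 0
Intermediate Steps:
u(k) = -7 (u(k) = -3 - 4 = -7)
N(w, V) = 6 + V - w (N(w, V) = (6 + V) - w = 6 + V - w)
a(z) = 6 + 2*z (a(z) = ((6 + z - z) + z) + z = (6 + z) + z = 6 + 2*z)
d(s, o) = 0 (d(s, o) = o - o = 0)
d(a(u(1)), -2)*794 = 0*794 = 0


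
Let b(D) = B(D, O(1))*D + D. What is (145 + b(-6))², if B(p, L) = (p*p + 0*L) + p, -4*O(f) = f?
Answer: 1681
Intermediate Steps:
O(f) = -f/4
B(p, L) = p + p² (B(p, L) = (p² + 0) + p = p² + p = p + p²)
b(D) = D + D²*(1 + D) (b(D) = (D*(1 + D))*D + D = D²*(1 + D) + D = D + D²*(1 + D))
(145 + b(-6))² = (145 - 6*(1 - 6*(1 - 6)))² = (145 - 6*(1 - 6*(-5)))² = (145 - 6*(1 + 30))² = (145 - 6*31)² = (145 - 186)² = (-41)² = 1681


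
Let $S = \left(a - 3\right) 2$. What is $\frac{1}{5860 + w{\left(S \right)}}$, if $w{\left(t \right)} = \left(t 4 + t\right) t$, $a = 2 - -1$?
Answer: $\frac{1}{5860} \approx 0.00017065$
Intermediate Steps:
$a = 3$ ($a = 2 + 1 = 3$)
$S = 0$ ($S = \left(3 - 3\right) 2 = 0 \cdot 2 = 0$)
$w{\left(t \right)} = 5 t^{2}$ ($w{\left(t \right)} = \left(4 t + t\right) t = 5 t t = 5 t^{2}$)
$\frac{1}{5860 + w{\left(S \right)}} = \frac{1}{5860 + 5 \cdot 0^{2}} = \frac{1}{5860 + 5 \cdot 0} = \frac{1}{5860 + 0} = \frac{1}{5860}$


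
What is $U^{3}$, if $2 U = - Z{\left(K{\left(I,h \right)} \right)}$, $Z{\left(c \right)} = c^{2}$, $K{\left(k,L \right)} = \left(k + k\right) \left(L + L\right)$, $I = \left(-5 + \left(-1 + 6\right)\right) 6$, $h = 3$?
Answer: $0$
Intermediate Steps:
$I = 0$ ($I = \left(-5 + 5\right) 6 = 0 \cdot 6 = 0$)
$K{\left(k,L \right)} = 4 L k$ ($K{\left(k,L \right)} = 2 k 2 L = 4 L k$)
$U = 0$ ($U = \frac{\left(-1\right) \left(4 \cdot 3 \cdot 0\right)^{2}}{2} = \frac{\left(-1\right) 0^{2}}{2} = \frac{\left(-1\right) 0}{2} = \frac{1}{2} \cdot 0 = 0$)
$U^{3} = 0^{3} = 0$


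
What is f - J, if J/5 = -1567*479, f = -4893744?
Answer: -1140779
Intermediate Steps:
J = -3752965 (J = 5*(-1567*479) = 5*(-750593) = -3752965)
f - J = -4893744 - 1*(-3752965) = -4893744 + 3752965 = -1140779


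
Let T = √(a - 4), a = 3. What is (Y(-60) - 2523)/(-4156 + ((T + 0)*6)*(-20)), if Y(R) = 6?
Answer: 2615163/4321684 - 37755*I/2160842 ≈ 0.60513 - 0.017472*I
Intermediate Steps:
T = I (T = √(3 - 4) = √(-1) = I ≈ 1.0*I)
(Y(-60) - 2523)/(-4156 + ((T + 0)*6)*(-20)) = (6 - 2523)/(-4156 + ((I + 0)*6)*(-20)) = -2517/(-4156 + (I*6)*(-20)) = -2517/(-4156 + (6*I)*(-20)) = -2517*(-4156 + 120*I)/17286736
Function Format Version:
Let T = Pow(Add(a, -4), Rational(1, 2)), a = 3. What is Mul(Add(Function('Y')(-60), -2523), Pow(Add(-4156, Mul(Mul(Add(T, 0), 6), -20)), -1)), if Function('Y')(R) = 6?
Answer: Add(Rational(2615163, 4321684), Mul(Rational(-37755, 2160842), I)) ≈ Add(0.60513, Mul(-0.017472, I))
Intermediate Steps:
T = I (T = Pow(Add(3, -4), Rational(1, 2)) = Pow(-1, Rational(1, 2)) = I ≈ Mul(1.0000, I))
Mul(Add(Function('Y')(-60), -2523), Pow(Add(-4156, Mul(Mul(Add(T, 0), 6), -20)), -1)) = Mul(Add(6, -2523), Pow(Add(-4156, Mul(Mul(Add(I, 0), 6), -20)), -1)) = Mul(-2517, Pow(Add(-4156, Mul(Mul(I, 6), -20)), -1)) = Mul(-2517, Pow(Add(-4156, Mul(Mul(6, I), -20)), -1)) = Mul(-2517, Pow(Add(-4156, Mul(-120, I)), -1)) = Mul(-2517, Mul(Rational(1, 17286736), Add(-4156, Mul(120, I)))) = Mul(Rational(-2517, 17286736), Add(-4156, Mul(120, I)))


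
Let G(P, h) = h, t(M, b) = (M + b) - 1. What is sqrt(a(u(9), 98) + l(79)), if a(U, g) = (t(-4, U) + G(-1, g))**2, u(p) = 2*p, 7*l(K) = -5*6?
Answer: sqrt(603519)/7 ≈ 110.98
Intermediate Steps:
l(K) = -30/7 (l(K) = (-5*6)/7 = (1/7)*(-30) = -30/7)
t(M, b) = -1 + M + b
a(U, g) = (-5 + U + g)**2 (a(U, g) = ((-1 - 4 + U) + g)**2 = ((-5 + U) + g)**2 = (-5 + U + g)**2)
sqrt(a(u(9), 98) + l(79)) = sqrt((-5 + 2*9 + 98)**2 - 30/7) = sqrt((-5 + 18 + 98)**2 - 30/7) = sqrt(111**2 - 30/7) = sqrt(12321 - 30/7) = sqrt(86217/7) = sqrt(603519)/7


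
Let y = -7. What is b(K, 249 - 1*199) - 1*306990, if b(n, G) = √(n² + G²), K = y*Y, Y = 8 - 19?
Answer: -306990 + √8429 ≈ -3.0690e+5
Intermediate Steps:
Y = -11
K = 77 (K = -7*(-11) = 77)
b(n, G) = √(G² + n²)
b(K, 249 - 1*199) - 1*306990 = √((249 - 1*199)² + 77²) - 1*306990 = √((249 - 199)² + 5929) - 306990 = √(50² + 5929) - 306990 = √(2500 + 5929) - 306990 = √8429 - 306990 = -306990 + √8429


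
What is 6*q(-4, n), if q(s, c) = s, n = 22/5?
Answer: -24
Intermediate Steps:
n = 22/5 (n = 22*(⅕) = 22/5 ≈ 4.4000)
6*q(-4, n) = 6*(-4) = -24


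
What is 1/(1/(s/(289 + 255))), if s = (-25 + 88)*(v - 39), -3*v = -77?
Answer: -105/68 ≈ -1.5441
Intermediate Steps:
v = 77/3 (v = -1/3*(-77) = 77/3 ≈ 25.667)
s = -840 (s = (-25 + 88)*(77/3 - 39) = 63*(-40/3) = -840)
1/(1/(s/(289 + 255))) = 1/(1/(-840/(289 + 255))) = 1/(1/(-840/544)) = 1/(1/(-840*1/544)) = 1/(1/(-105/68)) = 1/(-68/105) = -105/68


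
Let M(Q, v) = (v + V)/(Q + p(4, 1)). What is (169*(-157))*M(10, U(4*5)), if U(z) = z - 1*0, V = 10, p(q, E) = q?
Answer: -397995/7 ≈ -56856.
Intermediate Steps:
U(z) = z (U(z) = z + 0 = z)
M(Q, v) = (10 + v)/(4 + Q) (M(Q, v) = (v + 10)/(Q + 4) = (10 + v)/(4 + Q))
(169*(-157))*M(10, U(4*5)) = (169*(-157))*((10 + 4*5)/(4 + 10)) = -26533*(10 + 20)/14 = -26533*30/14 = -26533*15/7 = -397995/7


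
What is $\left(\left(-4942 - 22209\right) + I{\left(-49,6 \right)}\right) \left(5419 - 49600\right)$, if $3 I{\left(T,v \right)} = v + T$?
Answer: $1200191592$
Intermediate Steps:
$I{\left(T,v \right)} = \frac{T}{3} + \frac{v}{3}$ ($I{\left(T,v \right)} = \frac{v + T}{3} = \frac{T + v}{3} = \frac{T}{3} + \frac{v}{3}$)
$\left(\left(-4942 - 22209\right) + I{\left(-49,6 \right)}\right) \left(5419 - 49600\right) = \left(\left(-4942 - 22209\right) + \left(\frac{1}{3} \left(-49\right) + \frac{1}{3} \cdot 6\right)\right) \left(5419 - 49600\right) = \left(-27151 + \left(- \frac{49}{3} + 2\right)\right) \left(-44181\right) = \left(-27151 - \frac{43}{3}\right) \left(-44181\right) = \left(- \frac{81496}{3}\right) \left(-44181\right) = 1200191592$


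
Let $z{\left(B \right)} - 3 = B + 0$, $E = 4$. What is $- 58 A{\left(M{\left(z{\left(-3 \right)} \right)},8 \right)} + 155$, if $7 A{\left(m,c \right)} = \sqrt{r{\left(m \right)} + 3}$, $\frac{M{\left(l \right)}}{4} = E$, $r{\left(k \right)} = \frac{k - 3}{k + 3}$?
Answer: $155 - \frac{58 \sqrt{1330}}{133} \approx 139.1$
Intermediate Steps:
$r{\left(k \right)} = \frac{-3 + k}{3 + k}$
$z{\left(B \right)} = 3 + B$ ($z{\left(B \right)} = 3 + \left(B + 0\right) = 3 + B$)
$M{\left(l \right)} = 16$ ($M{\left(l \right)} = 4 \cdot 4 = 16$)
$A{\left(m,c \right)} = \frac{\sqrt{3 + \frac{-3 + m}{3 + m}}}{7}$ ($A{\left(m,c \right)} = \frac{\sqrt{\frac{-3 + m}{3 + m} + 3}}{7} = \frac{\sqrt{3 + \frac{-3 + m}{3 + m}}}{7}$)
$- 58 A{\left(M{\left(z{\left(-3 \right)} \right)},8 \right)} + 155 = - 58 \frac{\sqrt{2} \sqrt{\frac{3 + 2 \cdot 16}{3 + 16}}}{7} + 155 = - 58 \frac{\sqrt{2} \sqrt{\frac{3 + 32}{19}}}{7} + 155 = - 58 \frac{\sqrt{2} \sqrt{\frac{1}{19} \cdot 35}}{7} + 155 = - 58 \frac{\sqrt{2} \sqrt{\frac{35}{19}}}{7} + 155 = - 58 \frac{\sqrt{2} \frac{\sqrt{665}}{19}}{7} + 155 = - 58 \frac{\sqrt{1330}}{133} + 155 = - \frac{58 \sqrt{1330}}{133} + 155 = 155 - \frac{58 \sqrt{1330}}{133}$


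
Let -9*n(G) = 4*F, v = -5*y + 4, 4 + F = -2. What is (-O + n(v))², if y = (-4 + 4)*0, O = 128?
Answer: 141376/9 ≈ 15708.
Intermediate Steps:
y = 0 (y = 0*0 = 0)
F = -6 (F = -4 - 2 = -6)
v = 4 (v = -5*0 + 4 = 0 + 4 = 4)
n(G) = 8/3 (n(G) = -4*(-6)/9 = -⅑*(-24) = 8/3)
(-O + n(v))² = (-1*128 + 8/3)² = (-128 + 8/3)² = (-376/3)² = 141376/9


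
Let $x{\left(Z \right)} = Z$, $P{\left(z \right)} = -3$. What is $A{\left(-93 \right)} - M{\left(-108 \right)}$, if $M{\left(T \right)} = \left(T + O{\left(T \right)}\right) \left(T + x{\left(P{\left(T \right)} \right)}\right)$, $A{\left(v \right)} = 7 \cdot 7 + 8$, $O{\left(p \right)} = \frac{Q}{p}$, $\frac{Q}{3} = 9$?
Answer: $- \frac{47835}{4} \approx -11959.0$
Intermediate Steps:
$Q = 27$ ($Q = 3 \cdot 9 = 27$)
$O{\left(p \right)} = \frac{27}{p}$
$A{\left(v \right)} = 57$ ($A{\left(v \right)} = 49 + 8 = 57$)
$M{\left(T \right)} = \left(-3 + T\right) \left(T + \frac{27}{T}\right)$ ($M{\left(T \right)} = \left(T + \frac{27}{T}\right) \left(T - 3\right) = \left(T + \frac{27}{T}\right) \left(-3 + T\right) = \left(-3 + T\right) \left(T + \frac{27}{T}\right)$)
$A{\left(-93 \right)} - M{\left(-108 \right)} = 57 - \left(27 + \left(-108\right)^{2} - \frac{81}{-108} - -324\right) = 57 - \left(27 + 11664 - - \frac{3}{4} + 324\right) = 57 - \left(27 + 11664 + \frac{3}{4} + 324\right) = 57 - \frac{48063}{4} = - \frac{47835}{4}$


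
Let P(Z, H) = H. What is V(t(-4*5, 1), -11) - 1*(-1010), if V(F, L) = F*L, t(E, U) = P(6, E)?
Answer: 1230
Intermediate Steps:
t(E, U) = E
V(t(-4*5, 1), -11) - 1*(-1010) = -4*5*(-11) - 1*(-1010) = -20*(-11) + 1010 = 220 + 1010 = 1230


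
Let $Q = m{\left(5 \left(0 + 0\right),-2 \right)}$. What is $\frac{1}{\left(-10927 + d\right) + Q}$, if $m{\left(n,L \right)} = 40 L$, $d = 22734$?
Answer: $\frac{1}{11727} \approx 8.5273 \cdot 10^{-5}$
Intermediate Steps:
$Q = -80$ ($Q = 40 \left(-2\right) = -80$)
$\frac{1}{\left(-10927 + d\right) + Q} = \frac{1}{\left(-10927 + 22734\right) - 80} = \frac{1}{11807 - 80} = \frac{1}{11727}$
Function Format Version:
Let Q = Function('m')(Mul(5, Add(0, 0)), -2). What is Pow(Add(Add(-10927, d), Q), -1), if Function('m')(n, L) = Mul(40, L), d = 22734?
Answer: Rational(1, 11727) ≈ 8.5273e-5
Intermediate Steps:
Q = -80 (Q = Mul(40, -2) = -80)
Pow(Add(Add(-10927, d), Q), -1) = Pow(Add(Add(-10927, 22734), -80), -1) = Pow(Add(11807, -80), -1) = Pow(11727, -1) = Rational(1, 11727)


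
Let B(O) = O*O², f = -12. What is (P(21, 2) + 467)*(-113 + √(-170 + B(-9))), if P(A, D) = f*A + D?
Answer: -24521 + 217*I*√899 ≈ -24521.0 + 6506.4*I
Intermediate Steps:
P(A, D) = D - 12*A (P(A, D) = -12*A + D = D - 12*A)
B(O) = O³
(P(21, 2) + 467)*(-113 + √(-170 + B(-9))) = ((2 - 12*21) + 467)*(-113 + √(-170 + (-9)³)) = ((2 - 252) + 467)*(-113 + √(-170 - 729)) = (-250 + 467)*(-113 + √(-899)) = 217*(-113 + I*√899) = -24521 + 217*I*√899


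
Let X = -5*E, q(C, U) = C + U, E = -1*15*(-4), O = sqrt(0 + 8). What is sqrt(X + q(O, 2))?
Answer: sqrt(-298 + 2*sqrt(2)) ≈ 17.181*I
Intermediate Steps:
O = 2*sqrt(2) (O = sqrt(8) = 2*sqrt(2) ≈ 2.8284)
E = 60 (E = -15*(-4) = 60)
X = -300 (X = -5*60 = -300)
sqrt(X + q(O, 2)) = sqrt(-300 + (2*sqrt(2) + 2)) = sqrt(-300 + (2 + 2*sqrt(2))) = sqrt(-298 + 2*sqrt(2))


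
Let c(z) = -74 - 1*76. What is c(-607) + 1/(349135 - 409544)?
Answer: -9061351/60409 ≈ -150.00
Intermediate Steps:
c(z) = -150 (c(z) = -74 - 76 = -150)
c(-607) + 1/(349135 - 409544) = -150 + 1/(349135 - 409544) = -150 + 1/(-60409) = -150 - 1/60409 = -9061351/60409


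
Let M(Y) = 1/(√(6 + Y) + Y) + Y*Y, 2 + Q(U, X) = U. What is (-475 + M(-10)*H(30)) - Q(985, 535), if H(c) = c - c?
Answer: -1458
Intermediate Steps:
Q(U, X) = -2 + U
H(c) = 0
M(Y) = Y² + 1/(Y + √(6 + Y)) (M(Y) = 1/(Y + √(6 + Y)) + Y² = Y² + 1/(Y + √(6 + Y)))
(-475 + M(-10)*H(30)) - Q(985, 535) = (-475 + ((1 + (-10)³ + (-10)²*√(6 - 10))/(-10 + √(6 - 10)))*0) - (-2 + 985) = (-475 + ((1 - 1000 + 100*√(-4))/(-10 + √(-4)))*0) - 1*983 = (-475 + ((1 - 1000 + 100*(2*I))/(-10 + 2*I))*0) - 983 = (-475 + (((-10 - 2*I)/104)*(1 - 1000 + 200*I))*0) - 983 = (-475 + (((-10 - 2*I)/104)*(-999 + 200*I))*0) - 983 = (-475 + ((-999 + 200*I)*(-10 - 2*I)/104)*0) - 983 = (-475 + 0) - 983 = -475 - 983 = -1458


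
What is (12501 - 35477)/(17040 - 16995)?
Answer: -22976/45 ≈ -510.58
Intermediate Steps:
(12501 - 35477)/(17040 - 16995) = -22976/45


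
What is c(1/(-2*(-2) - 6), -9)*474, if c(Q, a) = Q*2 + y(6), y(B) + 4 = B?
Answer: 474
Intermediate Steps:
y(B) = -4 + B
c(Q, a) = 2 + 2*Q (c(Q, a) = Q*2 + (-4 + 6) = 2*Q + 2 = 2 + 2*Q)
c(1/(-2*(-2) - 6), -9)*474 = (2 + 2/(-2*(-2) - 6))*474 = (2 + 2/(4 - 6))*474 = (2 + 2/(-2))*474 = (2 + 2*(-½))*474 = (2 - 1)*474 = 1*474 = 474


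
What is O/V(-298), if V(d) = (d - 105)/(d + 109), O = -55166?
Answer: -10426374/403 ≈ -25872.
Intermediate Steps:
V(d) = (-105 + d)/(109 + d)
O/V(-298) = -55166*(109 - 298)/(-105 - 298) = -55166/(-403/(-189)) = -55166/((-1/189*(-403))) = -55166/403/189 = -55166*189/403 = -10426374/403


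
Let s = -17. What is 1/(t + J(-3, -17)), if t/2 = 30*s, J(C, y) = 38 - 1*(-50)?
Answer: -1/932 ≈ -0.0010730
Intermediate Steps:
J(C, y) = 88 (J(C, y) = 38 + 50 = 88)
t = -1020 (t = 2*(30*(-17)) = 2*(-510) = -1020)
1/(t + J(-3, -17)) = 1/(-1020 + 88) = 1/(-932) = -1/932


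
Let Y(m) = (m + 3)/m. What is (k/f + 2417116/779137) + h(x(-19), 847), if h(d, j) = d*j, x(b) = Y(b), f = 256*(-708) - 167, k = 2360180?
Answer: 377785755783616/537119127649 ≈ 703.36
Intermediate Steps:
f = -181415 (f = -181248 - 167 = -181415)
Y(m) = (3 + m)/m
x(b) = (3 + b)/b
(k/f + 2417116/779137) + h(x(-19), 847) = (2360180/(-181415) + 2417116/779137) + ((3 - 19)/(-19))*847 = (2360180*(-1/181415) + 2417116*(1/779137)) - 1/19*(-16)*847 = (-472036/36283 + 2417116/779137) + (16/19)*847 = -280080493104/28269427771 + 13552/19 = 377785755783616/537119127649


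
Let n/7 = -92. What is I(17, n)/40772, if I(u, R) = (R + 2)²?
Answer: 103041/10193 ≈ 10.109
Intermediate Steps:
n = -644 (n = 7*(-92) = -644)
I(u, R) = (2 + R)²
I(17, n)/40772 = (2 - 644)²/40772 = (-642)²*(1/40772) = 412164*(1/40772) = 103041/10193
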